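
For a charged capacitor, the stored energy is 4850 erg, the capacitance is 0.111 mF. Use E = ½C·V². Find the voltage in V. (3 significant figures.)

Rearranging E = ½C·V² for V: V = √(2E/C).
E = 4850 erg = 4.850×10^-4 J; C = 0.111 mF = 1.110×10^-4 F.
V = 2.956 V

2.96 V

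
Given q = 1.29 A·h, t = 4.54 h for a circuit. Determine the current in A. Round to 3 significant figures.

0.284 A

Solving q = I·t for I: I = q/t.
q = 1.29 A·h = 4644 C; t = 4.54 h = 16344 s.
I = 0.2841 A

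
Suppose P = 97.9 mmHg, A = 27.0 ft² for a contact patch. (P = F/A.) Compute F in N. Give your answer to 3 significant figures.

32700 N

Solving P = F/A for F: F = P·A.
P = 97.9 mmHg = 13052 Pa; A = 27.0 ft² = 2.508 m².
F = 32740 N  (the unit combination reduces to kg·m/s² = N)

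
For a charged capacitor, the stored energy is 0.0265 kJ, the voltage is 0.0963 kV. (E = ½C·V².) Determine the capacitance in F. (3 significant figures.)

0.00572 F

Solving E = ½C·V² for C: C = 2E/V².
E = 0.0265 kJ = 26.50 J; V = 0.0963 kV = 96.30 V.
C = 0.005715 F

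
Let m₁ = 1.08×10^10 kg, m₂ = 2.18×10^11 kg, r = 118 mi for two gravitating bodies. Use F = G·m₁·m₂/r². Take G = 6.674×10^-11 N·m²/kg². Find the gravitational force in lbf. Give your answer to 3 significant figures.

0.980 lbf

Directly: F = Gm₁m₂/r².
m₁ = 1.08×10^10 kg; m₂ = 2.18×10^11 kg; r = 118 mi = 1.899×10^5 m; G = 6.674×10^-11 N·m²/kg².
F = 4.357 N  (the unit combination reduces to kg·m/s² = N)
4.357 N × (1 lbf / 4.448 N) = 0.9795 lbf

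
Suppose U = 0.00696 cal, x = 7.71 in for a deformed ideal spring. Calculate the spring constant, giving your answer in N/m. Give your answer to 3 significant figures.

Rearranging U = ½k·x² for k: k = 2U/x².
U = 0.00696 cal = 0.02912 J; x = 7.71 in = 0.1958 m.
k = 1.519 N/m

1.52 N/m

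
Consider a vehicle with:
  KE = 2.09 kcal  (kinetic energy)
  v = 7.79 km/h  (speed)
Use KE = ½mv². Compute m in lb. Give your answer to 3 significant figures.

Solving KE = ½mv² for m: m = 2·KE/v².
KE = 2.09 kcal = 8745 J; v = 7.79 km/h = 2.164 m/s.
m = 3735 kg
3735 kg × (1 lb / 0.4536 kg) = 8234 lb

8230 lb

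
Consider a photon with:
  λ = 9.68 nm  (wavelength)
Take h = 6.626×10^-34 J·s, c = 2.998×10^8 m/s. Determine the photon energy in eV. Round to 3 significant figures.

128 eV

E is given directly by: E = hc/λ.
λ = 9.68 nm = 9.680×10^-9 m; h = 6.626×10^-34 J·s; c = 2.998×10^8 m/s.
E = 2.052×10^-17 J
2.052×10^-17 J × (1 eV / 1.602×10^-19 J) = 128.1 eV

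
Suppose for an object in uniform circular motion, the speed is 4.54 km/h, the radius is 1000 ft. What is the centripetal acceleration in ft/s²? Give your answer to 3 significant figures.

0.0171 ft/s²

a is given directly by: a = v²/r.
v = 4.54 km/h = 1.261 m/s; r = 1000 ft = 304.8 m.
a = 0.005218 m/s²
0.005218 m/s² × (1 ft/s² / 0.3048 m/s²) = 0.01712 ft/s²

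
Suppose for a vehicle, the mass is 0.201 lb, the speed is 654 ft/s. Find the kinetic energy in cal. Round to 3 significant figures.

433 cal

KE is given directly by: KE = ½mv².
m = 0.201 lb = 0.09117 kg; v = 654 ft/s = 199.3 m/s.
KE = 1811 J  (the unit combination reduces to kg·m²/s² = J)
1811 J × (1 cal / 4.184 J) = 432.9 cal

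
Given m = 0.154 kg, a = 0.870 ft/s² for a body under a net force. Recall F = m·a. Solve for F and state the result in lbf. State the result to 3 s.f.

0.00918 lbf

Directly: F = m·a.
m = 0.154 kg; a = 0.870 ft/s² = 0.2652 m/s².
F = 0.04084 N  (the unit combination reduces to kg·m/s² = N)
0.04084 N × (1 lbf / 4.448 N) = 0.009181 lbf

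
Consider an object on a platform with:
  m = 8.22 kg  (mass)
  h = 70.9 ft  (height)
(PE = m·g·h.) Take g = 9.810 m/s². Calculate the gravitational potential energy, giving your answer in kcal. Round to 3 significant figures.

0.416 kcal

PE is given directly by: PE = mgh.
m = 8.22 kg; h = 70.9 ft = 21.61 m; g = 9.810 m/s².
PE = 1743 J
1743 J × (1 kcal / 4184 J) = 0.4165 kcal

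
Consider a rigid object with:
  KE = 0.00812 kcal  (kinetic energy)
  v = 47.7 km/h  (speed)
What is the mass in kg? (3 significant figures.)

0.387 kg

Solving KE = ½mv² for m: m = 2·KE/v².
KE = 0.00812 kcal = 33.97 J; v = 47.7 km/h = 13.25 m/s.
m = 0.3870 kg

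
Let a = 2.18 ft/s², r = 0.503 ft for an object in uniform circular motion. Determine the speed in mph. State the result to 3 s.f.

0.714 mph

Rearranging: v = √(a·r).
a = 2.18 ft/s² = 0.6645 m/s²; r = 0.503 ft = 0.1533 m.
v = 0.3192 m/s
0.3192 m/s × (1 mph / 0.4470 m/s) = 0.7140 mph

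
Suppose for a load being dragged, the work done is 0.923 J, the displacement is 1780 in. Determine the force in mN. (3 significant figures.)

Solving W = F·d for F: F = W/d.
W = 0.923 J; d = 1780 in = 45.21 m.
F = 0.02041 N
0.02041 N × (1 mN / 0.001000 N) = 20.41 mN

20.4 mN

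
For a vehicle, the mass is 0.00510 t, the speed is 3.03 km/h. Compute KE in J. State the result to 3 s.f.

Directly: KE = ½mv².
m = 0.00510 t = 5.100 kg; v = 3.03 km/h = 0.8417 m/s.
KE = 1.806 J

1.81 J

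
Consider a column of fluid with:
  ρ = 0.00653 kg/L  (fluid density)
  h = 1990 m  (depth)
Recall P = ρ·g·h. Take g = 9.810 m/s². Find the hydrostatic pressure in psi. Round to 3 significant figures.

18.5 psi

Directly: P = ρgh.
ρ = 0.00653 kg/L = 6.530 kg/m³; h = 1990 m; g = 9.810 m/s².
P = 1.275×10^5 Pa
1.275×10^5 Pa × (1 psi / 6895 Pa) = 18.49 psi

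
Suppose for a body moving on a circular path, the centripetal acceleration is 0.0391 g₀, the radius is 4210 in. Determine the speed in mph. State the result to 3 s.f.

14.3 mph

Rearranging: v = √(a·r).
a = 0.0391 g₀ = 0.3834 m/s²; r = 4210 in = 106.9 m.
v = 6.403 m/s
6.403 m/s × (1 mph / 0.4470 m/s) = 14.32 mph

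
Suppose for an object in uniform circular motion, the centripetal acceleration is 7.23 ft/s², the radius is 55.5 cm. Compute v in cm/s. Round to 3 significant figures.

Rearranging: v = √(a·r).
a = 7.23 ft/s² = 2.204 m/s²; r = 55.5 cm = 0.5550 m.
v = 1.106 m/s
1.106 m/s × (1 cm/s / 0.01000 m/s) = 110.6 cm/s

111 cm/s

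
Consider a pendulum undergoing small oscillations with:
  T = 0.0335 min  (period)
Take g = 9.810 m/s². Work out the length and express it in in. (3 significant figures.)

Rearranging: L = g·(T/2π)².
T = 0.0335 min = 2.010 s; g = 9.810 m/s².
L = 1.004 m
1.004 m × (1 in / 0.02540 m) = 39.52 in

39.5 in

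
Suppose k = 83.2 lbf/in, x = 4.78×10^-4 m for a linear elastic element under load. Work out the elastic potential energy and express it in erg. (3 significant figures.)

U is given directly by: U = ½kx².
k = 83.2 lbf/in = 14571 N/m; x = 4.78×10^-4 m.
U = 0.001665 J
0.001665 J × (1 erg / 1.000×10^-7 J) = 16646 erg

16600 erg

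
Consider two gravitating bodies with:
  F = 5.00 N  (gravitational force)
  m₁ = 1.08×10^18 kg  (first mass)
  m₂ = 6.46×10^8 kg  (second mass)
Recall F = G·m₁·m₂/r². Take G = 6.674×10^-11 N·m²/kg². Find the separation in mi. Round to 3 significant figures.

From Newton's law of gravitation: r = √(G·m₁m₂/F).
F = 5.00 N; m₁ = 1.08×10^18 kg; m₂ = 6.46×10^8 kg; G = 6.674×10^-11 N·m²/kg².
r = 9.650×10^7 m
9.650×10^7 m × (1 mi / 1609 m) = 59964 mi

60000 mi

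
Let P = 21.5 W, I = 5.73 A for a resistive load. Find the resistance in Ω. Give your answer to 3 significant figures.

0.655 Ω

Rearranging P = I²R for R: R = P/I².
P = 21.5 W; I = 5.73 A.
R = 0.6548 Ω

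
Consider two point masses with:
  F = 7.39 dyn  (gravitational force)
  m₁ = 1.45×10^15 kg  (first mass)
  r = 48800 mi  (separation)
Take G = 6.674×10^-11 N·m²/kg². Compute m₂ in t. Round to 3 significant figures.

Rearranging F = G·m₁·m₂/r² for m₂: m₂ = F·r²/(G·m₁).
F = 7.39 dyn = 7.390×10^-5 N; m₁ = 1.45×10^15 kg; r = 48800 mi = 7.854×10^7 m; G = 6.674×10^-11 N·m²/kg².
m₂ = 4.710×10^6 kg
4.710×10^6 kg × (1 t / 1000 kg) = 4710 t

4710 t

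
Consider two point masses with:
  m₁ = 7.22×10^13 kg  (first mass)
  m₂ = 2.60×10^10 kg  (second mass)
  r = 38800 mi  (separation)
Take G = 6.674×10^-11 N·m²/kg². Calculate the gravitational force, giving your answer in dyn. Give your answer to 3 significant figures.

3210 dyn

Directly: F = Gm₁m₂/r².
m₁ = 7.22×10^13 kg; m₂ = 2.60×10^10 kg; r = 38800 mi = 6.244×10^7 m; G = 6.674×10^-11 N·m²/kg².
F = 0.03213 N
0.03213 N × (1 dyn / 1.000×10^-5 N) = 3213 dyn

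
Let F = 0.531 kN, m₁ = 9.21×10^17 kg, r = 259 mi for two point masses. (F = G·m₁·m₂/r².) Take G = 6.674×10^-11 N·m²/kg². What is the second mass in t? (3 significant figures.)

Rearranging F = G·m₁·m₂/r² for m₂: m₂ = F·r²/(G·m₁).
F = 0.531 kN = 531.0 N; m₁ = 9.21×10^17 kg; r = 259 mi = 4.168×10^5 m; G = 6.674×10^-11 N·m²/kg².
m₂ = 1.501×10^6 kg
1.501×10^6 kg × (1 t / 1000 kg) = 1501 t

1500 t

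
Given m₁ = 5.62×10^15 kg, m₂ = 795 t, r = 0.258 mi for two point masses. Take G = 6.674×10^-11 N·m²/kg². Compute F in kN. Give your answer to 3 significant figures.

1730 kN

From Newton's law of gravitation: F = Gm₁m₂/r².
m₁ = 5.62×10^15 kg; m₂ = 795 t = 7.950×10^5 kg; r = 0.258 mi = 415.2 m; G = 6.674×10^-11 N·m²/kg².
F = 1.730×10^6 N  (the unit combination reduces to kg·m/s² = N)
1.730×10^6 N × (1 kN / 1000 N) = 1730 kN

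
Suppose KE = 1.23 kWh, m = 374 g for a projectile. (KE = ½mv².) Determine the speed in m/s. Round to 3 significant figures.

4870 m/s

Rearranging: v = √(2·KE/m).
KE = 1.23 kWh = 4.428×10^6 J; m = 374 g = 0.3740 kg.
v = 4866 m/s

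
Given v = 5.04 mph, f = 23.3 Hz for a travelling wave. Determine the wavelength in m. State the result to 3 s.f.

0.0967 m

Rearranging v = f·λ for λ: λ = v/f.
v = 5.04 mph = 2.253 m/s; f = 23.3 Hz.
λ = 0.09670 m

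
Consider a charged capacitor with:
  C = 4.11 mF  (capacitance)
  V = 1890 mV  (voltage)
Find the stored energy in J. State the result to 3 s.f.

0.00734 J

E is given directly by: E = ½CV².
C = 4.11 mF = 0.004110 F; V = 1890 mV = 1.890 V.
E = 0.007341 J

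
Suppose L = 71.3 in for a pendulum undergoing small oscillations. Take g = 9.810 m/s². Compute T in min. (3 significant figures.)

0.0450 min

Directly: T = 2π√(L/g).
L = 71.3 in = 1.811 m; g = 9.810 m/s².
T = 2.700 s
2.700 s × (1 min / 60.00 s) = 0.04499 min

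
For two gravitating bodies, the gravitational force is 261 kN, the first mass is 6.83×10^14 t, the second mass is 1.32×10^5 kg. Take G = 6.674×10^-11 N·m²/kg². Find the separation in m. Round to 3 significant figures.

Solving F = G·m₁·m₂/r² for r: r = √(G·m₁m₂/F).
F = 261 kN = 2.610×10^5 N; m₁ = 6.83×10^14 t = 6.830×10^17 kg; m₂ = 1.32×10^5 kg; G = 6.674×10^-11 N·m²/kg².
r = 4801 m

4800 m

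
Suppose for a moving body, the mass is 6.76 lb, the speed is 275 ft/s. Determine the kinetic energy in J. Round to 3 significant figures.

10800 J

KE is given directly by: KE = ½mv².
m = 6.76 lb = 3.066 kg; v = 275 ft/s = 83.82 m/s.
KE = 10772 J  (the unit combination reduces to kg·m²/s² = J)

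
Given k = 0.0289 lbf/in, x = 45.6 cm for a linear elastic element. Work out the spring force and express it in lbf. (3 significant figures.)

0.519 lbf

F is given directly by: F = kx.
k = 0.0289 lbf/in = 5.061 N/m; x = 45.6 cm = 0.4560 m.
F = 2.308 N
2.308 N × (1 lbf / 4.448 N) = 0.5188 lbf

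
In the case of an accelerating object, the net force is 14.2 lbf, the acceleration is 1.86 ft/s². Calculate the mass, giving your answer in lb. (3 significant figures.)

246 lb

Rearranging: m = F/a.
F = 14.2 lbf = 63.16 N; a = 1.86 ft/s² = 0.5669 m/s².
m = 111.4 kg
111.4 kg × (1 lb / 0.4536 kg) = 245.6 lb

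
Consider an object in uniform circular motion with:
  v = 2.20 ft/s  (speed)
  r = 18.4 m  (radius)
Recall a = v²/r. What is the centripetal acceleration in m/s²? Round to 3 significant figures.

0.0244 m/s²

a is given directly by: a = v²/r.
v = 2.20 ft/s = 0.6706 m/s; r = 18.4 m.
a = 0.02444 m/s²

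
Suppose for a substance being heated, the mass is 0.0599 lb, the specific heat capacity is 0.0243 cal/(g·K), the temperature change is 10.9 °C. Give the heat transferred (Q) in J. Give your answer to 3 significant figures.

30.1 J

Q is given directly by: Q = mcΔT.
m = 0.0599 lb = 0.02717 kg; c = 0.0243 cal/(g·K) = 101.7 J/(kg·K); ΔT = 10.9 °C = 10.90 K.
Q = 30.11 J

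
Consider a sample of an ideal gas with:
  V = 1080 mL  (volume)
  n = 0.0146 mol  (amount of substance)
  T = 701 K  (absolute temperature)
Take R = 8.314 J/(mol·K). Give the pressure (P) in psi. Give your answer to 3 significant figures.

P is given directly by: P = nRT/V.
V = 1080 mL = 0.001080 m³; n = 0.0146 mol; T = 701 K; R = 8.314 J/(mol·K).
P = 78787 Pa
78787 Pa × (1 psi / 6895 Pa) = 11.43 psi

11.4 psi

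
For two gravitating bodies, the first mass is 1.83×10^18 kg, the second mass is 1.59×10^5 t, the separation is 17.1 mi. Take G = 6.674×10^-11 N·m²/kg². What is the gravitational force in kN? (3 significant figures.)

25600 kN

From Newton's law of gravitation: F = Gm₁m₂/r².
m₁ = 1.83×10^18 kg; m₂ = 1.59×10^5 t = 1.590×10^8 kg; r = 17.1 mi = 27520 m; G = 6.674×10^-11 N·m²/kg².
F = 2.564×10^7 N
2.564×10^7 N × (1 kN / 1000 N) = 25642 kN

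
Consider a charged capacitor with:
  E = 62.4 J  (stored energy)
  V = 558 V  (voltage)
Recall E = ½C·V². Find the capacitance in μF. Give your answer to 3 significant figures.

Solving E = ½C·V² for C: C = 2E/V².
E = 62.4 J; V = 558 V.
C = 4.008×10^-4 F
4.008×10^-4 F × (1 μF / 1.000×10^-6 F) = 400.8 μF

401 μF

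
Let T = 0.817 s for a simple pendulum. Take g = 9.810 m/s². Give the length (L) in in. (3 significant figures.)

6.53 in

Solving T = 2π√(L/g) for L: L = g·(T/2π)².
T = 0.817 s; g = 9.810 m/s².
L = 0.1659 m
0.1659 m × (1 in / 0.02540 m) = 6.530 in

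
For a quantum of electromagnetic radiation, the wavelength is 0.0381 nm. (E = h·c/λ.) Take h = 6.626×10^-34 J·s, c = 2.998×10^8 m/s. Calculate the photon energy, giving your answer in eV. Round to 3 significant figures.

E is given directly by: E = hc/λ.
λ = 0.0381 nm = 3.810×10^-11 m; h = 6.626×10^-34 J·s; c = 2.998×10^8 m/s.
E = 5.214×10^-15 J  (the unit combination reduces to kg·m²/s² = J)
5.214×10^-15 J × (1 eV / 1.602×10^-19 J) = 32542 eV

32500 eV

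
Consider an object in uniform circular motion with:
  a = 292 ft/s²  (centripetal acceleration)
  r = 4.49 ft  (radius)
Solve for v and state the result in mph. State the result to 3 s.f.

24.7 mph

Rearranging a = v²/r for v: v = √(a·r).
a = 292 ft/s² = 89.00 m/s²; r = 4.49 ft = 1.369 m.
v = 11.04 m/s
11.04 m/s × (1 mph / 0.4470 m/s) = 24.69 mph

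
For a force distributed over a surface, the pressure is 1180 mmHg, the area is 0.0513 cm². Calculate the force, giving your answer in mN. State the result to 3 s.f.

807 mN

Solving P = F/A for F: F = P·A.
P = 1180 mmHg = 1.573×10^5 Pa; A = 0.0513 cm² = 5.130×10^-6 m².
F = 0.8071 N
0.8071 N × (1 mN / 0.001000 N) = 807.1 mN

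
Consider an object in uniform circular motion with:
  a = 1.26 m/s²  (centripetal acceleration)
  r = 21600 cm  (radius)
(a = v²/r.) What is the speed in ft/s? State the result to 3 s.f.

54.1 ft/s

Solving a = v²/r for v: v = √(a·r).
a = 1.26 m/s²; r = 21600 cm = 216.0 m.
v = 16.50 m/s
16.50 m/s × (1 ft/s / 0.3048 m/s) = 54.12 ft/s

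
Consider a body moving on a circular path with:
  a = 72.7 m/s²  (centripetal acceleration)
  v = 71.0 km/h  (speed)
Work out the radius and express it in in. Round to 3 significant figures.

Rearranging: r = v²/a.
a = 72.7 m/s²; v = 71.0 km/h = 19.72 m/s.
r = 5.350 m
5.350 m × (1 in / 0.02540 m) = 210.6 in

211 in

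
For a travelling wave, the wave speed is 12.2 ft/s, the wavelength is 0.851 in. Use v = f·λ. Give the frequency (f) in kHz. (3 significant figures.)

0.172 kHz

Solving v = f·λ for f: f = v/λ.
v = 12.2 ft/s = 3.719 m/s; λ = 0.851 in = 0.02162 m.
f = 172.0 Hz
172.0 Hz × (1 kHz / 1000 Hz) = 0.1720 kHz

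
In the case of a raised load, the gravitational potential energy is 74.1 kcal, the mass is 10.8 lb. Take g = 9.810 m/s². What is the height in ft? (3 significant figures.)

21200 ft

Solving PE = m·g·h for h: h = PE/(m·g).
PE = 74.1 kcal = 3.100×10^5 J; m = 10.8 lb = 4.899 kg; g = 9.810 m/s².
h = 6451 m
6451 m × (1 ft / 0.3048 m) = 21166 ft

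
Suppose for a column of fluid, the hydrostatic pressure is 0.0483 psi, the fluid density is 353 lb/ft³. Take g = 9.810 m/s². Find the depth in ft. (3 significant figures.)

0.0197 ft

Rearranging P = ρ·g·h for h: h = P/(ρ·g).
P = 0.0483 psi = 333.0 Pa; ρ = 353 lb/ft³ = 5655 kg/m³; g = 9.810 m/s².
h = 0.006003 m
0.006003 m × (1 ft / 0.3048 m) = 0.01970 ft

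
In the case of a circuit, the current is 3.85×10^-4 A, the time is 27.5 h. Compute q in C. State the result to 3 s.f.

38.1 C

Directly: q = It.
I = 3.85×10^-4 A; t = 27.5 h = 99000 s.
q = 38.11 C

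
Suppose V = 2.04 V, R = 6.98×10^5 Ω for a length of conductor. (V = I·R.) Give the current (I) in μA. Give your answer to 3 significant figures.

2.92 μA

Rearranging: I = V/R.
V = 2.04 V; R = 6.98×10^5 Ω.
I = 2.923×10^-6 A
2.923×10^-6 A × (1 μA / 1.000×10^-6 A) = 2.923 μA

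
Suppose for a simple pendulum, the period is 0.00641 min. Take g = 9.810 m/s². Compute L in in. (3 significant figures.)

1.45 in

Rearranging: L = g·(T/2π)².
T = 0.00641 min = 0.3846 s; g = 9.810 m/s².
L = 0.03676 m
0.03676 m × (1 in / 0.02540 m) = 1.447 in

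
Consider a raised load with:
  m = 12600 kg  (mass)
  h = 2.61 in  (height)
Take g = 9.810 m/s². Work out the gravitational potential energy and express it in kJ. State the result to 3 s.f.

PE is given directly by: PE = mgh.
m = 12600 kg; h = 2.61 in = 0.06629 m; g = 9.810 m/s².
PE = 8194 J  (the unit combination reduces to kg·m²/s² = J)
8194 J × (1 kJ / 1000 J) = 8.194 kJ

8.19 kJ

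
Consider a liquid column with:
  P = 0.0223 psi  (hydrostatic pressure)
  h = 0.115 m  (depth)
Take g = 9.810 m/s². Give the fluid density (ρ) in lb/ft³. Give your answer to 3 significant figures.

Rearranging: ρ = P/(g·h).
P = 0.0223 psi = 153.8 Pa; h = 0.115 m; g = 9.810 m/s².
ρ = 136.3 kg/m³
136.3 kg/m³ × (1 lb/ft³ / 16.02 kg/m³) = 8.508 lb/ft³

8.51 lb/ft³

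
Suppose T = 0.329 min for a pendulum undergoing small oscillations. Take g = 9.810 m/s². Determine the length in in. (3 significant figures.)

3810 in

Rearranging T = 2π√(L/g) for L: L = g·(T/2π)².
T = 0.329 min = 19.74 s; g = 9.810 m/s².
L = 96.83 m
96.83 m × (1 in / 0.02540 m) = 3812 in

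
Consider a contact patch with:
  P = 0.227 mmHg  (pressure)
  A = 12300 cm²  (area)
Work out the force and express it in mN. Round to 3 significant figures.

Solving P = F/A for F: F = P·A.
P = 0.227 mmHg = 30.26 Pa; A = 12300 cm² = 1.230 m².
F = 37.22 N
37.22 N × (1 mN / 0.001000 N) = 37225 mN

37200 mN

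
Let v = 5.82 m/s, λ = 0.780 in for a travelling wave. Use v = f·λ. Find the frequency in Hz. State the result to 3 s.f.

Solving v = f·λ for f: f = v/λ.
v = 5.82 m/s; λ = 0.780 in = 0.01981 m.
f = 293.8 Hz

294 Hz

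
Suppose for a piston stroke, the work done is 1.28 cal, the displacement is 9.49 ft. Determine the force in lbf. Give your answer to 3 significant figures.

0.416 lbf

Solving W = F·d for F: F = W/d.
W = 1.28 cal = 5.356 J; d = 9.49 ft = 2.893 m.
F = 1.851 N  (the unit combination reduces to kg·m/s² = N)
1.851 N × (1 lbf / 4.448 N) = 0.4162 lbf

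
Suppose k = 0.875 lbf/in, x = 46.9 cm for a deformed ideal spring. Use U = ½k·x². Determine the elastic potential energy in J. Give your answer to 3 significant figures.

16.9 J

U is given directly by: U = ½kx².
k = 0.875 lbf/in = 153.2 N/m; x = 46.9 cm = 0.4690 m.
U = 16.85 J  (the unit combination reduces to kg·m²/s² = J)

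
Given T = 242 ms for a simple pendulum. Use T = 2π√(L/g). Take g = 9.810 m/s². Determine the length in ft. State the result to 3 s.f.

0.0477 ft

Rearranging: L = g·(T/2π)².
T = 242 ms = 0.2420 s; g = 9.810 m/s².
L = 0.01455 m
0.01455 m × (1 ft / 0.3048 m) = 0.04774 ft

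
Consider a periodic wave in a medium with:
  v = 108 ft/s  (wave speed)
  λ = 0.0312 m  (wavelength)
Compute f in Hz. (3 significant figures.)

Rearranging: f = v/λ.
v = 108 ft/s = 32.92 m/s; λ = 0.0312 m.
f = 1055 Hz

1060 Hz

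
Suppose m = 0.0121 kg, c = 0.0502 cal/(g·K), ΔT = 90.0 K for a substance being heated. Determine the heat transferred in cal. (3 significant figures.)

Directly: Q = mcΔT.
m = 0.0121 kg; c = 0.0502 cal/(g·K) = 210.0 J/(kg·K); ΔT = 90.0 K.
Q = 228.7 J
228.7 J × (1 cal / 4.184 J) = 54.67 cal

54.7 cal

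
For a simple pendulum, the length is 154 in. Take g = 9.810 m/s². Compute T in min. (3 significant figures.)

Directly: T = 2π√(L/g).
L = 154 in = 3.912 m; g = 9.810 m/s².
T = 3.968 s
3.968 s × (1 min / 60.00 s) = 0.06613 min

0.0661 min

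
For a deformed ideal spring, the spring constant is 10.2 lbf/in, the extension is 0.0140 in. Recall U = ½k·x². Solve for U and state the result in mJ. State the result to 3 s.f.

Directly: U = ½kx².
k = 10.2 lbf/in = 1786 N/m; x = 0.0140 in = 3.556×10^-4 m.
U = 1.129×10^-4 J  (the unit combination reduces to kg·m²/s² = J)
1.129×10^-4 J × (1 mJ / 0.001000 J) = 0.1129 mJ

0.113 mJ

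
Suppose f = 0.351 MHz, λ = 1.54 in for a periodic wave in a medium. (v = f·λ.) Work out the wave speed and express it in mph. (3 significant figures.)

30700 mph

v is given directly by: v = fλ.
f = 0.351 MHz = 3.510×10^5 Hz; λ = 1.54 in = 0.03912 m.
v = 13730 m/s
13730 m/s × (1 mph / 0.4470 m/s) = 30712 mph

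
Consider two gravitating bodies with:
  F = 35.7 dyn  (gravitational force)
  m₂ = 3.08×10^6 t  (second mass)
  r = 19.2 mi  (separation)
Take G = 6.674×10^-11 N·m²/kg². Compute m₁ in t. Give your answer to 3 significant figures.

Solving F = G·m₁·m₂/r² for m₁: m₁ = F·r²/(G·m₂).
F = 35.7 dyn = 3.570×10^-4 N; m₂ = 3.08×10^6 t = 3.080×10^9 kg; r = 19.2 mi = 30899 m; G = 6.674×10^-11 N·m²/kg².
m₁ = 1.658×10^6 kg
1.658×10^6 kg × (1 t / 1000 kg) = 1658 t

1660 t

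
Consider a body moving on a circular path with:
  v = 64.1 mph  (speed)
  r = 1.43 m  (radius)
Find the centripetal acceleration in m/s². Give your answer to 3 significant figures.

574 m/s²

a is given directly by: a = v²/r.
v = 64.1 mph = 28.66 m/s; r = 1.43 m.
a = 574.2 m/s²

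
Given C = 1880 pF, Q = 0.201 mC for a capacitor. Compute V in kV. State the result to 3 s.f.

107 kV

Rearranging: V = Q/C.
C = 1880 pF = 1.880×10^-9 F; Q = 0.201 mC = 2.010×10^-4 C.
V = 1.069×10^5 V  (the unit combination reduces to kg·m²/(A·s³) = V)
1.069×10^5 V × (1 kV / 1000 V) = 106.9 kV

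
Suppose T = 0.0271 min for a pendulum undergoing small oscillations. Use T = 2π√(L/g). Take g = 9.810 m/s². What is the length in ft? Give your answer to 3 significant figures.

Rearranging: L = g·(T/2π)².
T = 0.0271 min = 1.626 s; g = 9.810 m/s².
L = 0.6570 m
0.6570 m × (1 ft / 0.3048 m) = 2.155 ft

2.16 ft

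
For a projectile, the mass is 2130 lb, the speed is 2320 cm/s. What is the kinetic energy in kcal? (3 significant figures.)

Directly: KE = ½mv².
m = 2130 lb = 966.2 kg; v = 2320 cm/s = 23.20 m/s.
KE = 2.600×10^5 J
2.600×10^5 J × (1 kcal / 4184 J) = 62.14 kcal

62.1 kcal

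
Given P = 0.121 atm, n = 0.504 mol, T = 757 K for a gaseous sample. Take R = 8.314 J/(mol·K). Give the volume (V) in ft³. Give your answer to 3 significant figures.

9.14 ft³

Solving PV = nRT for V: V = nRT/P.
P = 0.121 atm = 12260 Pa; n = 0.504 mol; T = 757 K; R = 8.314 J/(mol·K).
V = 0.2587 m³
0.2587 m³ × (1 ft³ / 0.02832 m³) = 9.137 ft³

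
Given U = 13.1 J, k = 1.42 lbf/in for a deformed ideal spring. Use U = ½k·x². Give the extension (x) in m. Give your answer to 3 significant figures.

0.325 m

Rearranging: x = √(2U/k).
U = 13.1 J; k = 1.42 lbf/in = 248.7 N/m.
x = 0.3246 m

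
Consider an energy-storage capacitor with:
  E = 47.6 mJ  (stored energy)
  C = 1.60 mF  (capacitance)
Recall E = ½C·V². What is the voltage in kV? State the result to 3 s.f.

Rearranging E = ½C·V² for V: V = √(2E/C).
E = 47.6 mJ = 0.04760 J; C = 1.60 mF = 0.001600 F.
V = 7.714 V
7.714 V × (1 kV / 1000 V) = 0.007714 kV

0.00771 kV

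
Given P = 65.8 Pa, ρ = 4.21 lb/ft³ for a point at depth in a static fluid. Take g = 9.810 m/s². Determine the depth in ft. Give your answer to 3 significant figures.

0.326 ft

Rearranging: h = P/(ρ·g).
P = 65.8 Pa; ρ = 4.21 lb/ft³ = 67.44 kg/m³; g = 9.810 m/s².
h = 0.09946 m
0.09946 m × (1 ft / 0.3048 m) = 0.3263 ft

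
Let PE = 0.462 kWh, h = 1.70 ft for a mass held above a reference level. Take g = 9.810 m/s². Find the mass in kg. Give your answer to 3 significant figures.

Rearranging: m = PE/(g·h).
PE = 0.462 kWh = 1.663×10^6 J; h = 1.70 ft = 0.5182 m; g = 9.810 m/s².
m = 3.272×10^5 kg

3.27×10^5 kg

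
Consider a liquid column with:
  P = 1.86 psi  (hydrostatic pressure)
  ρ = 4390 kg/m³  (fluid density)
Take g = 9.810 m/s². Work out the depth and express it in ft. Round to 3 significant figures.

Solving P = ρ·g·h for h: h = P/(ρ·g).
P = 1.86 psi = 12824 Pa; ρ = 4390 kg/m³; g = 9.810 m/s².
h = 0.2978 m
0.2978 m × (1 ft / 0.3048 m) = 0.9770 ft

0.977 ft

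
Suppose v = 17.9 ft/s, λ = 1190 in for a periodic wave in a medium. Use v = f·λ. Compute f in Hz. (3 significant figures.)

0.181 Hz

Solving v = f·λ for f: f = v/λ.
v = 17.9 ft/s = 5.456 m/s; λ = 1190 in = 30.23 m.
f = 0.1805 Hz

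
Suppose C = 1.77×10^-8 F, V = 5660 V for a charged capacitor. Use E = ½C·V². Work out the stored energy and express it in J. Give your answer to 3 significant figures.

0.284 J

E is given directly by: E = ½CV².
C = 1.77×10^-8 F; V = 5660 V.
E = 0.2835 J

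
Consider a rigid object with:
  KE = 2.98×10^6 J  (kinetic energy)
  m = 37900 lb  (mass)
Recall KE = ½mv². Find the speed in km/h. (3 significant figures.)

Rearranging: v = √(2·KE/m).
KE = 2.98×10^6 J; m = 37900 lb = 17191 kg.
v = 18.62 m/s
18.62 m/s × (1 km/h / 0.2778 m/s) = 67.03 km/h

67.0 km/h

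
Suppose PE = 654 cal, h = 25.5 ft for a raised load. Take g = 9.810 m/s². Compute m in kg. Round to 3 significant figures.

Rearranging: m = PE/(g·h).
PE = 654 cal = 2736 J; h = 25.5 ft = 7.772 m; g = 9.810 m/s².
m = 35.89 kg

35.9 kg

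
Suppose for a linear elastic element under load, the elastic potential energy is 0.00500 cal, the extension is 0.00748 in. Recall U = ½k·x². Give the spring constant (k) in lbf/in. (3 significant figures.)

6620 lbf/in

Solving U = ½k·x² for k: k = 2U/x².
U = 0.00500 cal = 0.02092 J; x = 0.00748 in = 1.900×10^-4 m.
k = 1.159×10^6 N/m
1.159×10^6 N/m × (1 lbf/in / 175.1 N/m) = 6619 lbf/in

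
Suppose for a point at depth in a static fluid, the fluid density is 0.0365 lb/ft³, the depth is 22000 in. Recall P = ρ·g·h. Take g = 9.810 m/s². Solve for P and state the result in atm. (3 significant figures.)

P is given directly by: P = ρgh.
ρ = 0.0365 lb/ft³ = 0.5847 kg/m³; h = 22000 in = 558.8 m; g = 9.810 m/s².
P = 3205 Pa
3205 Pa × (1 atm / 1.013×10^5 Pa) = 0.03163 atm

0.0316 atm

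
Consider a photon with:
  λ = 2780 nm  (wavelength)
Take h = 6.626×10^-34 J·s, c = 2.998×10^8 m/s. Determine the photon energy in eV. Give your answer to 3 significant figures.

E is given directly by: E = hc/λ.
λ = 2780 nm = 2.780×10^-6 m; h = 6.626×10^-34 J·s; c = 2.998×10^8 m/s.
E = 7.146×10^-20 J  (the unit combination reduces to kg·m²/s² = J)
7.146×10^-20 J × (1 eV / 1.602×10^-19 J) = 0.4460 eV

0.446 eV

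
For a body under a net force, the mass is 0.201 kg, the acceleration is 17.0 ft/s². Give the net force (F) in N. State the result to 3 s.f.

1.04 N

From Newton's second law: F = m·a.
m = 0.201 kg; a = 17.0 ft/s² = 5.182 m/s².
F = 1.042 N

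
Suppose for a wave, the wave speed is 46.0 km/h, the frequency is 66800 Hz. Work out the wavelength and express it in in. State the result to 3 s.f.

Rearranging v = f·λ for λ: λ = v/f.
v = 46.0 km/h = 12.78 m/s; f = 66800 Hz.
λ = 1.913×10^-4 m
1.913×10^-4 m × (1 in / 0.02540 m) = 0.007531 in

0.00753 in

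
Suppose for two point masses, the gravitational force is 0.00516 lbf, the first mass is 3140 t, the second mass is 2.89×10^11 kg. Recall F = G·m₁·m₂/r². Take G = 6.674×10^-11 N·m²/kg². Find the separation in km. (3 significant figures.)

51.4 km

From Newton's law of gravitation: r = √(G·m₁m₂/F).
F = 0.00516 lbf = 0.02295 N; m₁ = 3140 t = 3.140×10^6 kg; m₂ = 2.89×10^11 kg; G = 6.674×10^-11 N·m²/kg².
r = 51368 m
51368 m × (1 km / 1000 m) = 51.37 km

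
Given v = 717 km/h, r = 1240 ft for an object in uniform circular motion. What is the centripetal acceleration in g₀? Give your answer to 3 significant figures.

10.7 g₀

Directly: a = v²/r.
v = 717 km/h = 199.2 m/s; r = 1240 ft = 378.0 m.
a = 105.0 m/s²
105.0 m/s² × (1 g₀ / 9.807 m/s²) = 10.70 g₀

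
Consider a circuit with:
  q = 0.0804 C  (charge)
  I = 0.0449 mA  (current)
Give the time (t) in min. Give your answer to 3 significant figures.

Rearranging: t = q/I.
q = 0.0804 C; I = 0.0449 mA = 4.490×10^-5 A.
t = 1791 s
1791 s × (1 min / 60.00 s) = 29.84 min

29.8 min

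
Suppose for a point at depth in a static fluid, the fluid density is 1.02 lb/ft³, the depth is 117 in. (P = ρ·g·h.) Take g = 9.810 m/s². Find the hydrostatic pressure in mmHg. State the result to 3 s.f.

Directly: P = ρgh.
ρ = 1.02 lb/ft³ = 16.34 kg/m³; h = 117 in = 2.972 m; g = 9.810 m/s².
P = 476.3 Pa
476.3 Pa × (1 mmHg / 133.3 Pa) = 3.573 mmHg

3.57 mmHg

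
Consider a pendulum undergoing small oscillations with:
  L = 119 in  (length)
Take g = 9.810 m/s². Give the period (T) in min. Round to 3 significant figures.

0.0581 min

T is given directly by: T = 2π√(L/g).
L = 119 in = 3.023 m; g = 9.810 m/s².
T = 3.488 s
3.488 s × (1 min / 60.00 s) = 0.05813 min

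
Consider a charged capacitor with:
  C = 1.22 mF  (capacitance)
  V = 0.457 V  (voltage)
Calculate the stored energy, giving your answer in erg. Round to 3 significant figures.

1270 erg

Directly: E = ½CV².
C = 1.22 mF = 0.001220 F; V = 0.457 V.
E = 1.274×10^-4 J  (the unit combination reduces to kg·m²/s² = J)
1.274×10^-4 J × (1 erg / 1.000×10^-7 J) = 1274 erg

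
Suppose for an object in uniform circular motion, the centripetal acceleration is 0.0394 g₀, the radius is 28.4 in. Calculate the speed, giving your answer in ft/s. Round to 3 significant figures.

1.73 ft/s

Solving a = v²/r for v: v = √(a·r).
a = 0.0394 g₀ = 0.3864 m/s²; r = 28.4 in = 0.7214 m.
v = 0.5279 m/s
0.5279 m/s × (1 ft/s / 0.3048 m/s) = 1.732 ft/s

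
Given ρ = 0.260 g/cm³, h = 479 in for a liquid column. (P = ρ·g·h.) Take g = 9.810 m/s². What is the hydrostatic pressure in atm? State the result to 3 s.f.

0.306 atm

Directly: P = ρgh.
ρ = 0.260 g/cm³ = 260.0 kg/m³; h = 479 in = 12.17 m; g = 9.810 m/s².
P = 31032 Pa  (the unit combination reduces to kg/(m·s²) = Pa)
31032 Pa × (1 atm / 1.013×10^5 Pa) = 0.3063 atm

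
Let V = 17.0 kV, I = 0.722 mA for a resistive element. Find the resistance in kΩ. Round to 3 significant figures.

23500 kΩ

Solving V = I·R for R: R = V/I.
V = 17.0 kV = 17000 V; I = 0.722 mA = 7.220×10^-4 A.
R = 2.355×10^7 Ω
2.355×10^7 Ω × (1 kΩ / 1000 Ω) = 23546 kΩ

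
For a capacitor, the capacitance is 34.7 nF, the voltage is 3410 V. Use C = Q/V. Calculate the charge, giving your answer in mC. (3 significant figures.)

Rearranging: Q = CV.
C = 34.7 nF = 3.470×10^-8 F; V = 3410 V.
Q = 1.183×10^-4 C
1.183×10^-4 C × (1 mC / 0.001000 C) = 0.1183 mC

0.118 mC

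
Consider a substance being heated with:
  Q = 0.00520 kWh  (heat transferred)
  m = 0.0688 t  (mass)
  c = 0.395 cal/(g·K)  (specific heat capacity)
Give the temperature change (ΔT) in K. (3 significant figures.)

Rearranging Q = m·c·ΔT for ΔT: ΔT = Q/(m·c).
Q = 0.00520 kWh = 18720 J; m = 0.0688 t = 68.80 kg; c = 0.395 cal/(g·K) = 1653 J/(kg·K).
ΔT = 0.1646 K

0.165 K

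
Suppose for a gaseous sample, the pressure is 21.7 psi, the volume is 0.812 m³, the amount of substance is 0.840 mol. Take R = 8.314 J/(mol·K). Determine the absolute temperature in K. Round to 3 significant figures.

17400 K

Solving PV = nRT for T: T = PV/(nR).
P = 21.7 psi = 1.496×10^5 Pa; V = 0.812 m³; n = 0.840 mol; R = 8.314 J/(mol·K).
T = 17396 K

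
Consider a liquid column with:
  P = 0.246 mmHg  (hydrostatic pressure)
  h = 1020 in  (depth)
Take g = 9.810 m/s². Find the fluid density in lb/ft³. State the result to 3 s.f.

0.00806 lb/ft³

Solving P = ρ·g·h for ρ: ρ = P/(g·h).
P = 0.246 mmHg = 32.80 Pa; h = 1020 in = 25.91 m; g = 9.810 m/s².
ρ = 0.1290 kg/m³
0.1290 kg/m³ × (1 lb/ft³ / 16.02 kg/m³) = 0.008056 lb/ft³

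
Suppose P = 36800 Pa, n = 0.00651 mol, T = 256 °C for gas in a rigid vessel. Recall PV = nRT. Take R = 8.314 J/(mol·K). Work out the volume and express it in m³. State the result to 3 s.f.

From the ideal-gas law: V = nRT/P.
P = 36800 Pa; n = 0.00651 mol; T = 256 °C = 529.1 K; R = 8.314 J/(mol·K).
V = 7.783×10^-4 m³

7.78×10^-4 m³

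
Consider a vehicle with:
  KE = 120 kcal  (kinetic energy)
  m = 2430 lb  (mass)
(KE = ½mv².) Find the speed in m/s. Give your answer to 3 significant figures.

Rearranging KE = ½mv² for v: v = √(2·KE/m).
KE = 120 kcal = 5.021×10^5 J; m = 2430 lb = 1102 kg.
v = 30.18 m/s

30.2 m/s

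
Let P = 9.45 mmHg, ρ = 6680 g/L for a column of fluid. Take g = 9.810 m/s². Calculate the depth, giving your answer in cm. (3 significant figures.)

Rearranging: h = P/(ρ·g).
P = 9.45 mmHg = 1260 Pa; ρ = 6680 g/L = 6680 kg/m³; g = 9.810 m/s².
h = 0.01923 m
0.01923 m × (1 cm / 0.01000 m) = 1.923 cm

1.92 cm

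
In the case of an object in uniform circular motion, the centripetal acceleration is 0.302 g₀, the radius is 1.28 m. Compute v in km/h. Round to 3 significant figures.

7.01 km/h

Solving a = v²/r for v: v = √(a·r).
a = 0.302 g₀ = 2.962 m/s²; r = 1.28 m.
v = 1.947 m/s
1.947 m/s × (1 km/h / 0.2778 m/s) = 7.009 km/h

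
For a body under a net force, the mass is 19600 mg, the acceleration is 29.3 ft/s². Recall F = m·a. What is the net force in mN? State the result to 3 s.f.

Directly: F = m·a.
m = 19600 mg = 0.01960 kg; a = 29.3 ft/s² = 8.931 m/s².
F = 0.1750 N  (the unit combination reduces to kg·m/s² = N)
0.1750 N × (1 mN / 0.001000 N) = 175.0 mN

175 mN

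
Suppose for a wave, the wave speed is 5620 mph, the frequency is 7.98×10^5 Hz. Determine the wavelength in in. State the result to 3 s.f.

0.124 in

Solving v = f·λ for λ: λ = v/f.
v = 5620 mph = 2512 m/s; f = 7.98×10^5 Hz.
λ = 0.003148 m
0.003148 m × (1 in / 0.02540 m) = 0.1239 in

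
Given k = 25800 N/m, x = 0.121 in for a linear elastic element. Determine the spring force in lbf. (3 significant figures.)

17.8 lbf

F is given directly by: F = kx.
k = 25800 N/m; x = 0.121 in = 0.003073 m.
F = 79.29 N
79.29 N × (1 lbf / 4.448 N) = 17.83 lbf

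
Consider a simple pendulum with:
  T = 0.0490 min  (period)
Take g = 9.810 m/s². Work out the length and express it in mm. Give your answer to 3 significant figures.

2150 mm

Rearranging T = 2π√(L/g) for L: L = g·(T/2π)².
T = 0.0490 min = 2.940 s; g = 9.810 m/s².
L = 2.148 m
2.148 m × (1 mm / 0.001000 m) = 2148 mm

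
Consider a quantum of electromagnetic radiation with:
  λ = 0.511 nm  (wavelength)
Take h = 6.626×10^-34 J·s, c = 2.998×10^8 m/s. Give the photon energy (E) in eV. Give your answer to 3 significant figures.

E is given directly by: E = hc/λ.
λ = 0.511 nm = 5.110×10^-10 m; h = 6.626×10^-34 J·s; c = 2.998×10^8 m/s.
E = 3.887×10^-16 J  (the unit combination reduces to kg·m²/s² = J)
3.887×10^-16 J × (1 eV / 1.602×10^-19 J) = 2426 eV

2430 eV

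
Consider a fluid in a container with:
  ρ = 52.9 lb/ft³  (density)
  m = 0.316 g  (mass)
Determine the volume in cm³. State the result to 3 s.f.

Solving ρ = m/V for V: V = m/ρ.
ρ = 52.9 lb/ft³ = 847.4 kg/m³; m = 0.316 g = 3.160×10^-4 kg.
V = 3.729×10^-7 m³
3.729×10^-7 m³ × (1 cm³ / 1.000×10^-6 m³) = 0.3729 cm³

0.373 cm³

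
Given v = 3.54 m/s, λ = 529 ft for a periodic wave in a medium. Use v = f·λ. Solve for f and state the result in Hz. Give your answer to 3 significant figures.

0.0220 Hz

Rearranging: f = v/λ.
v = 3.54 m/s; λ = 529 ft = 161.2 m.
f = 0.02195 Hz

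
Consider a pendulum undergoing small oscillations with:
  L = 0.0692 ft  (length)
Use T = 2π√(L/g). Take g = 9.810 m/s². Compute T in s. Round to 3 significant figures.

0.291 s

Directly: T = 2π√(L/g).
L = 0.0692 ft = 0.02109 m; g = 9.810 m/s².
T = 0.2913 s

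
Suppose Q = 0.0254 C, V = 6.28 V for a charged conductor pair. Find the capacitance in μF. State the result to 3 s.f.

4040 μF

Directly: C = Q/V.
Q = 0.0254 C; V = 6.28 V.
C = 0.004045 F
0.004045 F × (1 μF / 1.000×10^-6 F) = 4045 μF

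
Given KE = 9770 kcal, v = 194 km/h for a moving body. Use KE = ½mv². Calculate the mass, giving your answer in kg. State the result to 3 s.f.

28200 kg

Rearranging KE = ½mv² for m: m = 2·KE/v².
KE = 9770 kcal = 4.088×10^7 J; v = 194 km/h = 53.89 m/s.
m = 28153 kg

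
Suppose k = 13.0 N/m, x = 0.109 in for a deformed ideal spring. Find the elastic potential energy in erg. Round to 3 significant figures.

498 erg

Directly: U = ½kx².
k = 13.0 N/m; x = 0.109 in = 0.002769 m.
U = 4.982×10^-5 J  (the unit combination reduces to kg·m²/s² = J)
4.982×10^-5 J × (1 erg / 1.000×10^-7 J) = 498.2 erg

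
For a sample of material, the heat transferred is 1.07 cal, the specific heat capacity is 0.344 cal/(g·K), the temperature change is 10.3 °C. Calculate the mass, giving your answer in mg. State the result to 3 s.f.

302 mg

Solving Q = m·c·ΔT for m: m = Q/(c·ΔT).
Q = 1.07 cal = 4.477 J; c = 0.344 cal/(g·K) = 1439 J/(kg·K); ΔT = 10.3 °C = 10.30 K.
m = 3.020×10^-4 kg
3.020×10^-4 kg × (1 mg / 1.000×10^-6 kg) = 302.0 mg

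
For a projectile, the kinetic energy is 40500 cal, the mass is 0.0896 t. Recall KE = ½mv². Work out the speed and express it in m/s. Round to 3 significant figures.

61.5 m/s

Rearranging: v = √(2·KE/m).
KE = 40500 cal = 1.695×10^5 J; m = 0.0896 t = 89.60 kg.
v = 61.50 m/s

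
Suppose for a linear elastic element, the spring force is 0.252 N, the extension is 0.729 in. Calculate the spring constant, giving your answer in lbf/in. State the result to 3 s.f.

0.0777 lbf/in

Rearranging: k = F/x.
F = 0.252 N; x = 0.729 in = 0.01852 m.
k = 13.61 N/m
13.61 N/m × (1 lbf/in / 175.1 N/m) = 0.07771 lbf/in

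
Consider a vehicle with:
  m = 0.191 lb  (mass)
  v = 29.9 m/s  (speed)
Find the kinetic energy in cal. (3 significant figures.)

9.26 cal

Directly: KE = ½mv².
m = 0.191 lb = 0.08664 kg; v = 29.9 m/s.
KE = 38.73 J
38.73 J × (1 cal / 4.184 J) = 9.256 cal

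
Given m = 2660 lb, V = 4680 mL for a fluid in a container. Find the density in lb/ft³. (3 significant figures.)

ρ is given directly by: ρ = m/V.
m = 2660 lb = 1207 kg; V = 4680 mL = 0.004680 m³.
ρ = 2.578×10^5 kg/m³
2.578×10^5 kg/m³ × (1 lb/ft³ / 16.02 kg/m³) = 16095 lb/ft³

16100 lb/ft³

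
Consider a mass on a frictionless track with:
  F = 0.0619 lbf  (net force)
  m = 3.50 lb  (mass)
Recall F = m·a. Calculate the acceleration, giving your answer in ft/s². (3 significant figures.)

0.569 ft/s²

From Newton's second law: a = F/m.
F = 0.0619 lbf = 0.2753 N; m = 3.50 lb = 1.588 kg.
a = 0.1734 m/s²
0.1734 m/s² × (1 ft/s² / 0.3048 m/s²) = 0.5690 ft/s²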